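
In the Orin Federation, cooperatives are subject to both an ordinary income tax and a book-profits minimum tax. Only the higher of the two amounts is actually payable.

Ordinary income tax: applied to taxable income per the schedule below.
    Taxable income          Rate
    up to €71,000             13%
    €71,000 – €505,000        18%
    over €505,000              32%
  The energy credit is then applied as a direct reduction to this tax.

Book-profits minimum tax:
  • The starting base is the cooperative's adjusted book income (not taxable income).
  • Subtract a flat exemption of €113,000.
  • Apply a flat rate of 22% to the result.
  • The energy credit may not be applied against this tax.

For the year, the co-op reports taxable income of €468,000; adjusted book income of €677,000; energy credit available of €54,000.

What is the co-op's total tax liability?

Ordinary income tax:
  €71,000 × 13% = €9,230
  €397,000 × 18% = €71,460
  → €80,690
  Less energy credit €54,000 → €26,690

Book-profits minimum tax:
  Base (adjusted book income): €677,000
  Less exemption €113,000 → base €564,000
  €564,000 × 22% = €124,080

€124,080 > €26,690, so the book-profits minimum tax is the binding amount.

€124,080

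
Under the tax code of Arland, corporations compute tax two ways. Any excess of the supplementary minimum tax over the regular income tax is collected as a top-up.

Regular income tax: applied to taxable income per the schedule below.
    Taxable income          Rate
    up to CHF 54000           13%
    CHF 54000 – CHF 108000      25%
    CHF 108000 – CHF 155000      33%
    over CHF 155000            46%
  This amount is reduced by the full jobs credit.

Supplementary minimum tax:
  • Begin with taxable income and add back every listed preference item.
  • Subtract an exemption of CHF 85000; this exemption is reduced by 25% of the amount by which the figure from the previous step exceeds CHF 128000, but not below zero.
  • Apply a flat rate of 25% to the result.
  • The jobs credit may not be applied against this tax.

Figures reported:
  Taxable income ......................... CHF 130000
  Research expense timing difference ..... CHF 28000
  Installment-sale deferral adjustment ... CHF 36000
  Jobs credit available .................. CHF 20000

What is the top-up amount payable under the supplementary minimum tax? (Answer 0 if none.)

Supplementary minimum tax:
  Adjusted income: CHF 130000 + CHF 28000 + CHF 36000 = CHF 194000
  Exemption: CHF 85000 − 25% × (CHF 194000 − CHF 128000) = CHF 85000 − CHF 16500 = CHF 68500
  Base: CHF 194000 − CHF 68500 = CHF 125500
  CHF 125500 × 25% = CHF 31375

Regular income tax:
  CHF 54000 × 13% = CHF 7020
  CHF 54000 × 25% = CHF 13500
  CHF 22000 × 33% = CHF 7260
  → CHF 27780
  Less jobs credit CHF 20000 → CHF 7780

Excess of supplementary minimum tax over regular income tax: CHF 31375 − CHF 7780 = CHF 23595.

CHF 23595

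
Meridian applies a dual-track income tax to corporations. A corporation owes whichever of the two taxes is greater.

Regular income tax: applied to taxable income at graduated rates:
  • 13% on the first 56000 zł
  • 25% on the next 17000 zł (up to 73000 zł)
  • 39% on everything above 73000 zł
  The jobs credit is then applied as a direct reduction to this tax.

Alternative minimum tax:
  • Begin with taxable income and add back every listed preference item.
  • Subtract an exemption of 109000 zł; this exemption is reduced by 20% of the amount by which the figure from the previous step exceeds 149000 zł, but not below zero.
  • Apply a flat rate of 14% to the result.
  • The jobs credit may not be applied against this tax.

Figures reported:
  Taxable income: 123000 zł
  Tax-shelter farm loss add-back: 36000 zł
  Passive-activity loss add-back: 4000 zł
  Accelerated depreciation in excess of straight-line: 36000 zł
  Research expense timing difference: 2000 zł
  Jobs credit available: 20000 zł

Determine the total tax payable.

14336 zł

Regular income tax:
  56000 zł × 13% = 7280 zł
  17000 zł × 25% = 4250 zł
  50000 zł × 39% = 19500 zł
  → 31030 zł
  Less jobs credit 20000 zł → 11030 zł

Alternative minimum tax:
  Adjusted income: 123000 zł + 36000 zł + 4000 zł + 36000 zł + 2000 zł = 201000 zł
  Exemption: 109000 zł − 20% × (201000 zł − 149000 zł) = 109000 zł − 10400 zł = 98600 zł
  Base: 201000 zł − 98600 zł = 102400 zł
  102400 zł × 14% = 14336 zł

14336 zł > 11030 zł, so the alternative minimum tax is the binding amount.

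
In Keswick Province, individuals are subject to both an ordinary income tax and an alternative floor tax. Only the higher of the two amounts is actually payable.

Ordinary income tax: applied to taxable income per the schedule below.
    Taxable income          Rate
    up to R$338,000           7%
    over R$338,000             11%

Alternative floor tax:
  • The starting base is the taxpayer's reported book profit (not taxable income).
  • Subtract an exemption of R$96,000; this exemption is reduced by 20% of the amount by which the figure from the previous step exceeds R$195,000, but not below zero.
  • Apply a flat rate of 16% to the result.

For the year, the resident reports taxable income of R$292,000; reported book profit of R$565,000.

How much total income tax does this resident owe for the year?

Alternative floor tax:
  Base (reported book profit): R$565,000
  Exemption: R$96,000 − 20% × (R$565,000 − R$195,000) = R$96,000 − R$74,000 = R$22,000
  Base: R$565,000 − R$22,000 = R$543,000
  R$543,000 × 16% = R$86,880

Ordinary income tax:
  R$292,000 × 7% = R$20,440

R$86,880 > R$20,440, so the alternative floor tax is the binding amount.

R$86,880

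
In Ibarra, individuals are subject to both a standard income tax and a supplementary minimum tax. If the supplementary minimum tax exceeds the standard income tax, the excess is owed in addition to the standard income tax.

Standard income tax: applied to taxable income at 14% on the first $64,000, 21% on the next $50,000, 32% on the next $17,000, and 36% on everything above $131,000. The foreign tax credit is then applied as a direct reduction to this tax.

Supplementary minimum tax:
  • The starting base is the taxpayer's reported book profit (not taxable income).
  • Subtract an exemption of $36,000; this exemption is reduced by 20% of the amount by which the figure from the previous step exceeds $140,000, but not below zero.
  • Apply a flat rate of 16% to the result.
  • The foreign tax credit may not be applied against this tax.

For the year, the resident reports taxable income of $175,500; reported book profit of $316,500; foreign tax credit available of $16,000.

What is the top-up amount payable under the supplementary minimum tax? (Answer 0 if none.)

Supplementary minimum tax:
  Base (reported book profit): $316,500
  Exemption: $36,000 − 20% × ($316,500 − $140,000) = $36,000 − $35,300 = $700
  Base: $316,500 − $700 = $315,800
  $315,800 × 16% = $50,528

Standard income tax:
  $64,000 × 14% = $8,960
  $50,000 × 21% = $10,500
  $17,000 × 32% = $5,440
  $44,500 × 36% = $16,020
  → $40,920
  Less foreign tax credit $16,000 → $24,920

Excess of supplementary minimum tax over standard income tax: $50,528 − $24,920 = $25,608.

$25,608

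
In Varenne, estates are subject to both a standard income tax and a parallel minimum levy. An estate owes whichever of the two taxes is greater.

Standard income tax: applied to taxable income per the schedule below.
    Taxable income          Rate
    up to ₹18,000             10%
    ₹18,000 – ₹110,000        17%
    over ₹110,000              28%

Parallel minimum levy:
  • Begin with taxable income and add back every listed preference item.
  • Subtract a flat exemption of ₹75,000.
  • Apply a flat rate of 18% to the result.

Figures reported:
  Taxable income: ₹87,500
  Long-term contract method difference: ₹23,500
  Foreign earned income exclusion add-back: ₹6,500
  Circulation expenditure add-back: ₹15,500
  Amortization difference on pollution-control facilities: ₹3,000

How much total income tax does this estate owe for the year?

Parallel minimum levy:
  Adjusted income: ₹87,500 + ₹23,500 + ₹6,500 + ₹15,500 + ₹3,000 = ₹136,000
  Less exemption ₹75,000 → base ₹61,000
  ₹61,000 × 18% = ₹10,980

Standard income tax:
  ₹18,000 × 10% = ₹1,800
  ₹69,500 × 17% = ₹11,815
  → ₹13,615

₹13,615 > ₹10,980, so the standard income tax governs.

₹13,615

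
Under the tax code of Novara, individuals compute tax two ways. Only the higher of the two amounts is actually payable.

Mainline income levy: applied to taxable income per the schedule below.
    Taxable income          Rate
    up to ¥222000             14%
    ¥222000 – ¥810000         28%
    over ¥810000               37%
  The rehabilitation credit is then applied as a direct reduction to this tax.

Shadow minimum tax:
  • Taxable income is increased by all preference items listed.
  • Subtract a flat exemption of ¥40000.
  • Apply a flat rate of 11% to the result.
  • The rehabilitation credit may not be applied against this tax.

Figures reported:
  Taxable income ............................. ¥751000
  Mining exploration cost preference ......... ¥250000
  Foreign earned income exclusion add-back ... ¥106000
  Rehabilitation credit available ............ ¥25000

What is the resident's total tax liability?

¥154200

Shadow minimum tax:
  Adjusted income: ¥751000 + ¥250000 + ¥106000 = ¥1107000
  Less exemption ¥40000 → base ¥1067000
  ¥1067000 × 11% = ¥117370

Mainline income levy:
  ¥222000 × 14% = ¥31080
  ¥529000 × 28% = ¥148120
  → ¥179200
  Less rehabilitation credit ¥25000 → ¥154200

¥154200 > ¥117370, so the mainline income levy governs.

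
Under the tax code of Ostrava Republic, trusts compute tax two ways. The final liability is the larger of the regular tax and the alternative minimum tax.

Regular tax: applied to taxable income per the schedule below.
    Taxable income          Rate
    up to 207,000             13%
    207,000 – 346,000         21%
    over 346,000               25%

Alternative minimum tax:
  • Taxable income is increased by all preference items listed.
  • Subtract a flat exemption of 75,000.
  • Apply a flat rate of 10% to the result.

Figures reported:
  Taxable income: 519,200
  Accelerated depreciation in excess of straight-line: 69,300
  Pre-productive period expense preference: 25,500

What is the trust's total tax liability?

99,400

Alternative minimum tax:
  Adjusted income: 519,200 + 69,300 + 25,500 = 614,000
  Less exemption 75,000 → base 539,000
  539,000 × 10% = 53,900

Regular tax:
  207,000 × 13% = 26,910
  139,000 × 21% = 29,190
  173,200 × 25% = 43,300
  → 99,400

99,400 > 53,900, so the regular tax governs.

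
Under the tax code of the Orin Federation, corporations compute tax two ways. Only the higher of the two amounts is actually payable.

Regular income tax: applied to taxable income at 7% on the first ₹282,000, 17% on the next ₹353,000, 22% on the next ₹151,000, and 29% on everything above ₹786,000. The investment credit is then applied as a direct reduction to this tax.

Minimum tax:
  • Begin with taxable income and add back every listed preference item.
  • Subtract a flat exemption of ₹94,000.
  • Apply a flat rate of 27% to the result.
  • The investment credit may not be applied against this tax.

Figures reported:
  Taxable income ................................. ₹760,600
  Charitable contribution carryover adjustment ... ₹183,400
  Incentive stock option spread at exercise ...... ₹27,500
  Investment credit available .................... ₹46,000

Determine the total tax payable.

₹236,925

Minimum tax:
  Adjusted income: ₹760,600 + ₹183,400 + ₹27,500 = ₹971,500
  Less exemption ₹94,000 → base ₹877,500
  ₹877,500 × 27% = ₹236,925

Regular income tax:
  ₹282,000 × 7% = ₹19,740
  ₹353,000 × 17% = ₹60,010
  ₹125,600 × 22% = ₹27,632
  → ₹107,382
  Less investment credit ₹46,000 → ₹61,382

₹236,925 > ₹61,382, so the minimum tax is the binding amount.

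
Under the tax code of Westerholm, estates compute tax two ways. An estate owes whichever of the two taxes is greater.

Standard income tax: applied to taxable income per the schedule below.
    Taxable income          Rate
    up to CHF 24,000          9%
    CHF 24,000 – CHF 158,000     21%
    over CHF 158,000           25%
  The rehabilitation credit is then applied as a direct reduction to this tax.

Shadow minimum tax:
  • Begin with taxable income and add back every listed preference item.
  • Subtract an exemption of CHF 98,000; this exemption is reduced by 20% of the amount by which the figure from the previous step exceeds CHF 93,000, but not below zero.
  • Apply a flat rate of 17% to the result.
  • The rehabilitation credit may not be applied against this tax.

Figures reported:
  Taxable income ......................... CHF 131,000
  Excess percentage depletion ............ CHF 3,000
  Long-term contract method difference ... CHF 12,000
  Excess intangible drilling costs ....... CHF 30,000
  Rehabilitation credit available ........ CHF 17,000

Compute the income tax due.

Shadow minimum tax:
  Adjusted income: CHF 131,000 + CHF 3,000 + CHF 12,000 + CHF 30,000 = CHF 176,000
  Exemption: CHF 98,000 − 20% × (CHF 176,000 − CHF 93,000) = CHF 98,000 − CHF 16,600 = CHF 81,400
  Base: CHF 176,000 − CHF 81,400 = CHF 94,600
  CHF 94,600 × 17% = CHF 16,082

Standard income tax:
  CHF 24,000 × 9% = CHF 2,160
  CHF 107,000 × 21% = CHF 22,470
  → CHF 24,630
  Less rehabilitation credit CHF 17,000 → CHF 7,630

CHF 16,082 > CHF 7,630, so the shadow minimum tax is the binding amount.

CHF 16,082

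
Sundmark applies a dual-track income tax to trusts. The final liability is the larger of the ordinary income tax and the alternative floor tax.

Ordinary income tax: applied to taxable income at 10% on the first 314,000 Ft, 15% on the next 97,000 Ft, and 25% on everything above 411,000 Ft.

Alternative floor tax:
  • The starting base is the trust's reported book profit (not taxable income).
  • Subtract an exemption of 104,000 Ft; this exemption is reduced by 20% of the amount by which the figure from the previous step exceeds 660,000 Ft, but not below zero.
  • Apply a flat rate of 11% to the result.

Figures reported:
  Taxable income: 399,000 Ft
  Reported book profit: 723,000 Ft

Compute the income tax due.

Alternative floor tax:
  Base (reported book profit): 723,000 Ft
  Exemption: 104,000 Ft − 20% × (723,000 Ft − 660,000 Ft) = 104,000 Ft − 12,600 Ft = 91,400 Ft
  Base: 723,000 Ft − 91,400 Ft = 631,600 Ft
  631,600 Ft × 11% = 69,476 Ft

Ordinary income tax:
  314,000 Ft × 10% = 31,400 Ft
  85,000 Ft × 15% = 12,750 Ft
  → 44,150 Ft

69,476 Ft > 44,150 Ft, so the alternative floor tax is the binding amount.

69,476 Ft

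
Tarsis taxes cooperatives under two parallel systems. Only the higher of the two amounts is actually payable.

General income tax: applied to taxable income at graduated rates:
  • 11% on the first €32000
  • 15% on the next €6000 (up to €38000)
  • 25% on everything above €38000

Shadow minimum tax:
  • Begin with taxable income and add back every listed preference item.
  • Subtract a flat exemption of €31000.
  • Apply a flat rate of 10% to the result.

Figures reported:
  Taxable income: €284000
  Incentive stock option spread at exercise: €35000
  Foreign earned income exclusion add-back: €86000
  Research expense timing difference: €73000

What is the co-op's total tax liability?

€65920

Shadow minimum tax:
  Adjusted income: €284000 + €35000 + €86000 + €73000 = €478000
  Less exemption €31000 → base €447000
  €447000 × 10% = €44700

General income tax:
  €32000 × 11% = €3520
  €6000 × 15% = €900
  €246000 × 25% = €61500
  → €65920

€65920 > €44700, so the general income tax governs.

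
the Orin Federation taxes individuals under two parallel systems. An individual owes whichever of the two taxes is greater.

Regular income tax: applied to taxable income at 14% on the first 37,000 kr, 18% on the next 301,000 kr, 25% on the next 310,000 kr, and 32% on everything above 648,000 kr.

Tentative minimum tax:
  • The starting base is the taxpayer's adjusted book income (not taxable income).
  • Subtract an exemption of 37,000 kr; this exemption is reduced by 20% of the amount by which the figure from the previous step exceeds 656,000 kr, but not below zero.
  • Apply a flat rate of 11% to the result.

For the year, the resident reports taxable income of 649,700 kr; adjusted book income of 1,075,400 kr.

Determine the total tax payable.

137,404 kr

Regular income tax:
  37,000 kr × 14% = 5,180 kr
  301,000 kr × 18% = 54,180 kr
  310,000 kr × 25% = 77,500 kr
  1,700 kr × 32% = 544 kr
  → 137,404 kr

Tentative minimum tax:
  Base (adjusted book income): 1,075,400 kr
  Exemption: 20% × (1,075,400 kr − 656,000 kr) = 83,880 kr ≥ 37,000 kr, so the exemption is fully phased out
  Base: 1,075,400 kr − 0 kr = 1,075,400 kr
  1,075,400 kr × 11% = 118,294 kr

137,404 kr > 118,294 kr, so the regular income tax governs.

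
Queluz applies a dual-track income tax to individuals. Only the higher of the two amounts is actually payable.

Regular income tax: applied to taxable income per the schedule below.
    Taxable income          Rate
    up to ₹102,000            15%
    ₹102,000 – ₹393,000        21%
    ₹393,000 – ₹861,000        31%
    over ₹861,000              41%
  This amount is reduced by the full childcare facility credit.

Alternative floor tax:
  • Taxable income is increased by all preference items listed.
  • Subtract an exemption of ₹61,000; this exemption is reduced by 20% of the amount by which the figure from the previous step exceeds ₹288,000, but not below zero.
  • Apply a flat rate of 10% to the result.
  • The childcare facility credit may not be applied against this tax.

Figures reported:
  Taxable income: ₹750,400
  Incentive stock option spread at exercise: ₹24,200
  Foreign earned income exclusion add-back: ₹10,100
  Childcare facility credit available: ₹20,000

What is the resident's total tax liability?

₹167,204

Alternative floor tax:
  Adjusted income: ₹750,400 + ₹24,200 + ₹10,100 = ₹784,700
  Exemption: 20% × (₹784,700 − ₹288,000) = ₹99,340 ≥ ₹61,000, so the exemption is fully phased out
  Base: ₹784,700 − ₹0 = ₹784,700
  ₹784,700 × 10% = ₹78,470

Regular income tax:
  ₹102,000 × 15% = ₹15,300
  ₹291,000 × 21% = ₹61,110
  ₹357,400 × 31% = ₹110,794
  → ₹187,204
  Less childcare facility credit ₹20,000 → ₹167,204

₹167,204 > ₹78,470, so the regular income tax governs.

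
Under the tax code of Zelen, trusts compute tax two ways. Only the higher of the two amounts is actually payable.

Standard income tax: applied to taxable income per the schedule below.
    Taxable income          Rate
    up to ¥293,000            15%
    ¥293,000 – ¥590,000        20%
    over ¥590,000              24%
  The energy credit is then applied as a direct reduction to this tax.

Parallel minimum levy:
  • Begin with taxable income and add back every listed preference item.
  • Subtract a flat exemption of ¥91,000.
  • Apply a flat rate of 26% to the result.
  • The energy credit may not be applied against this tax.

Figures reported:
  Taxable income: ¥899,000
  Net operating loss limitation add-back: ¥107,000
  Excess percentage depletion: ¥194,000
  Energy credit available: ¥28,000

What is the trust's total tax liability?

Parallel minimum levy:
  Adjusted income: ¥899,000 + ¥107,000 + ¥194,000 = ¥1,200,000
  Less exemption ¥91,000 → base ¥1,109,000
  ¥1,109,000 × 26% = ¥288,340

Standard income tax:
  ¥293,000 × 15% = ¥43,950
  ¥297,000 × 20% = ¥59,400
  ¥309,000 × 24% = ¥74,160
  → ¥177,510
  Less energy credit ¥28,000 → ¥149,510

¥288,340 > ¥149,510, so the parallel minimum levy is the binding amount.

¥288,340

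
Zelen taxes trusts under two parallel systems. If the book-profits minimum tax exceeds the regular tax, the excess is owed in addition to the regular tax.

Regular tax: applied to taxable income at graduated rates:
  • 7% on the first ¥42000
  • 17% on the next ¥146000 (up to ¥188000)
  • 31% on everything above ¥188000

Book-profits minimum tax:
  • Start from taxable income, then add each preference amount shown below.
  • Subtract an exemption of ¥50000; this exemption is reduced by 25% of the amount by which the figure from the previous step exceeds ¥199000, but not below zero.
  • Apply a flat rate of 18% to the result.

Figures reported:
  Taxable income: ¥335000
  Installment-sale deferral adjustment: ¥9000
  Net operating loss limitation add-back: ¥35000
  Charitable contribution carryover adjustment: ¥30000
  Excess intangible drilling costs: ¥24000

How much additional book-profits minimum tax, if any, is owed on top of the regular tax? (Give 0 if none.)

Book-profits minimum tax:
  Adjusted income: ¥335000 + ¥9000 + ¥35000 + ¥30000 + ¥24000 = ¥433000
  Exemption: 25% × (¥433000 − ¥199000) = ¥58500 ≥ ¥50000, so the exemption is fully phased out
  Base: ¥433000 − ¥0 = ¥433000
  ¥433000 × 18% = ¥77940

Regular tax:
  ¥42000 × 7% = ¥2940
  ¥146000 × 17% = ¥24820
  ¥147000 × 31% = ¥45570
  → ¥73330

Excess of book-profits minimum tax over regular tax: ¥77940 − ¥73330 = ¥4610.

¥4610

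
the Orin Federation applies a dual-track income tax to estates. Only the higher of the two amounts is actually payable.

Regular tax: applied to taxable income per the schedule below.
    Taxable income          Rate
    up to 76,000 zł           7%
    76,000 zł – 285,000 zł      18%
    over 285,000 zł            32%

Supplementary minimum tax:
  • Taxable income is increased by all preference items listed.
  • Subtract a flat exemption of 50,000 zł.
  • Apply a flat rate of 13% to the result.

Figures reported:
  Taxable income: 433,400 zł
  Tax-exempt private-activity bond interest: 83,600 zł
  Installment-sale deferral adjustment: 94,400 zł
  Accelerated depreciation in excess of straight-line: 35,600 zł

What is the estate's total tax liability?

90,428 zł

Regular tax:
  76,000 zł × 7% = 5,320 zł
  209,000 zł × 18% = 37,620 zł
  148,400 zł × 32% = 47,488 zł
  → 90,428 zł

Supplementary minimum tax:
  Adjusted income: 433,400 zł + 83,600 zł + 94,400 zł + 35,600 zł = 647,000 zł
  Less exemption 50,000 zł → base 597,000 zł
  597,000 zł × 13% = 77,610 zł

90,428 zł > 77,610 zł, so the regular tax governs.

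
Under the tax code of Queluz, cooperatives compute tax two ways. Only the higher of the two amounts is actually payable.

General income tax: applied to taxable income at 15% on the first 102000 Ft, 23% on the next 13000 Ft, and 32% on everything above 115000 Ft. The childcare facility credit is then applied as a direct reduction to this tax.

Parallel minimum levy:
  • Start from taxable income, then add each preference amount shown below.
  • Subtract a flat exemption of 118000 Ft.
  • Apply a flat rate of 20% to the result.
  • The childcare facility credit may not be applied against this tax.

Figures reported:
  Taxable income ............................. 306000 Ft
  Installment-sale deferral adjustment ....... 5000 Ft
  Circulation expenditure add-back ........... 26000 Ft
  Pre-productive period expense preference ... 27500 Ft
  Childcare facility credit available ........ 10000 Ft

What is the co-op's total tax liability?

69410 Ft

General income tax:
  102000 Ft × 15% = 15300 Ft
  13000 Ft × 23% = 2990 Ft
  191000 Ft × 32% = 61120 Ft
  → 79410 Ft
  Less childcare facility credit 10000 Ft → 69410 Ft

Parallel minimum levy:
  Adjusted income: 306000 Ft + 5000 Ft + 26000 Ft + 27500 Ft = 364500 Ft
  Less exemption 118000 Ft → base 246500 Ft
  246500 Ft × 20% = 49300 Ft

69410 Ft > 49300 Ft, so the general income tax governs.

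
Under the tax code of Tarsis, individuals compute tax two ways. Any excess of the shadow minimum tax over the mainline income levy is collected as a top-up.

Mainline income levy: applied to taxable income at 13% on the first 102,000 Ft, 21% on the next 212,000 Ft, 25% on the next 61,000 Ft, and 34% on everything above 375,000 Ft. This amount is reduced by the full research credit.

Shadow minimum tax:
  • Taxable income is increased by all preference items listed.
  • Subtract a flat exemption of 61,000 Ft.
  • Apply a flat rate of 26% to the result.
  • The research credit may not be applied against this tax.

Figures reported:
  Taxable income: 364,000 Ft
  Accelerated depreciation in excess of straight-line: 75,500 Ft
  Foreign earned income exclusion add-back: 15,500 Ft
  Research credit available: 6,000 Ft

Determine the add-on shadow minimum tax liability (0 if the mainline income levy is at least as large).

38,160 Ft

Mainline income levy:
  102,000 Ft × 13% = 13,260 Ft
  212,000 Ft × 21% = 44,520 Ft
  50,000 Ft × 25% = 12,500 Ft
  → 70,280 Ft
  Less research credit 6,000 Ft → 64,280 Ft

Shadow minimum tax:
  Adjusted income: 364,000 Ft + 75,500 Ft + 15,500 Ft = 455,000 Ft
  Less exemption 61,000 Ft → base 394,000 Ft
  394,000 Ft × 26% = 102,440 Ft

Excess of shadow minimum tax over mainline income levy: 102,440 Ft − 64,280 Ft = 38,160 Ft.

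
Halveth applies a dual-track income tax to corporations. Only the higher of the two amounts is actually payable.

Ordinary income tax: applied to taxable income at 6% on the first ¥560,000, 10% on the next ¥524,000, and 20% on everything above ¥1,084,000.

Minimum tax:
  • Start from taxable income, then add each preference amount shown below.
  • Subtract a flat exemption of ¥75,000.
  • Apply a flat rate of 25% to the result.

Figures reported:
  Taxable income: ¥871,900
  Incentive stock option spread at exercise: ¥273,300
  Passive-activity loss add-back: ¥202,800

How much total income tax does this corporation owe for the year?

¥318,250

Minimum tax:
  Adjusted income: ¥871,900 + ¥273,300 + ¥202,800 = ¥1,348,000
  Less exemption ¥75,000 → base ¥1,273,000
  ¥1,273,000 × 25% = ¥318,250

Ordinary income tax:
  ¥560,000 × 6% = ¥33,600
  ¥311,900 × 10% = ¥31,190
  → ¥64,790

¥318,250 > ¥64,790, so the minimum tax is the binding amount.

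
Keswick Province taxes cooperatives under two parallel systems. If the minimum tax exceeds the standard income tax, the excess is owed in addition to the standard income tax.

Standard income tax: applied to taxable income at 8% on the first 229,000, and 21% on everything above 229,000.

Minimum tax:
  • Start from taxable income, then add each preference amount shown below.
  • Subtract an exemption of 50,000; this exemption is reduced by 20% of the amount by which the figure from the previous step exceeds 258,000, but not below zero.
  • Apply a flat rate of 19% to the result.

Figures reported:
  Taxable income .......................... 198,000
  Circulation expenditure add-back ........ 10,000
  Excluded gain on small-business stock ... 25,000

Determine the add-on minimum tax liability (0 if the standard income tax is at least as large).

Standard income tax:
  198,000 × 8% = 15,840

Minimum tax:
  Adjusted income: 198,000 + 10,000 + 25,000 = 233,000
  Exemption: 233,000 ≤ 258,000, so full 50,000 applies
  Base: 233,000 − 50,000 = 183,000
  183,000 × 19% = 34,770

Excess of minimum tax over standard income tax: 34,770 − 15,840 = 18,930.

18,930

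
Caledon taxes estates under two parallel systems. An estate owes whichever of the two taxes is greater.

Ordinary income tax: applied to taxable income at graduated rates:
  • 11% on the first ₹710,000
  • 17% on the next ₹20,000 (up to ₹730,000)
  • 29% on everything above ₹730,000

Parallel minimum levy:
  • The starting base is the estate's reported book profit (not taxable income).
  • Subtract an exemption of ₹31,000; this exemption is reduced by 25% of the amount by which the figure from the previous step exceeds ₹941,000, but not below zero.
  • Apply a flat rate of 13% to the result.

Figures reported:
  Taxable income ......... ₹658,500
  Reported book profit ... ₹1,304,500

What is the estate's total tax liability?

₹169,585

Parallel minimum levy:
  Base (reported book profit): ₹1,304,500
  Exemption: 25% × (₹1,304,500 − ₹941,000) = ₹90,875 ≥ ₹31,000, so the exemption is fully phased out
  Base: ₹1,304,500 − ₹0 = ₹1,304,500
  ₹1,304,500 × 13% = ₹169,585

Ordinary income tax:
  ₹658,500 × 11% = ₹72,435

₹169,585 > ₹72,435, so the parallel minimum levy is the binding amount.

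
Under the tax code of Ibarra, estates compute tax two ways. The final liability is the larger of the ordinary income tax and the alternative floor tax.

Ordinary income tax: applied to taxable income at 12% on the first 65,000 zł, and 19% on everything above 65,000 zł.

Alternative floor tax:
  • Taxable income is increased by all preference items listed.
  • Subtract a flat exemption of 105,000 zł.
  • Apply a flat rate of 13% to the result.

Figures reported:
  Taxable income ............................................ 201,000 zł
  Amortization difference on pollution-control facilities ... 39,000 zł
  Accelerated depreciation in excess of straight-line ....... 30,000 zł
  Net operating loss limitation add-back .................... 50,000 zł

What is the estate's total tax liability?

Alternative floor tax:
  Adjusted income: 201,000 zł + 39,000 zł + 30,000 zł + 50,000 zł = 320,000 zł
  Less exemption 105,000 zł → base 215,000 zł
  215,000 zł × 13% = 27,950 zł

Ordinary income tax:
  65,000 zł × 12% = 7,800 zł
  136,000 zł × 19% = 25,840 zł
  → 33,640 zł

33,640 zł > 27,950 zł, so the ordinary income tax governs.

33,640 zł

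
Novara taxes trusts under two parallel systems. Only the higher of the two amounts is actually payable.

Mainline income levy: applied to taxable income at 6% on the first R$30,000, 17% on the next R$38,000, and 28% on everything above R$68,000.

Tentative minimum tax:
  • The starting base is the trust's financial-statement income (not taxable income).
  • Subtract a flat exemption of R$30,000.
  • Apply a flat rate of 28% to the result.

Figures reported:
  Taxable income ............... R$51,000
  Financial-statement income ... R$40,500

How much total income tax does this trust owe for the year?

R$5,370

Tentative minimum tax:
  Base (financial-statement income): R$40,500
  Less exemption R$30,000 → base R$10,500
  R$10,500 × 28% = R$2,940

Mainline income levy:
  R$30,000 × 6% = R$1,800
  R$21,000 × 17% = R$3,570
  → R$5,370

R$5,370 > R$2,940, so the mainline income levy governs.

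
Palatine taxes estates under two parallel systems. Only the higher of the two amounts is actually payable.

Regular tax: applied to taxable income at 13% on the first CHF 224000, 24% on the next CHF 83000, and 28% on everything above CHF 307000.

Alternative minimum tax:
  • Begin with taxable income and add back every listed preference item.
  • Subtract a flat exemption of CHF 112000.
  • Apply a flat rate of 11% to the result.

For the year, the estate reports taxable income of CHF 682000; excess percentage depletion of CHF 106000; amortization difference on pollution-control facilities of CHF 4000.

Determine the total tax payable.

CHF 154040

Alternative minimum tax:
  Adjusted income: CHF 682000 + CHF 106000 + CHF 4000 = CHF 792000
  Less exemption CHF 112000 → base CHF 680000
  CHF 680000 × 11% = CHF 74800

Regular tax:
  CHF 224000 × 13% = CHF 29120
  CHF 83000 × 24% = CHF 19920
  CHF 375000 × 28% = CHF 105000
  → CHF 154040

CHF 154040 > CHF 74800, so the regular tax governs.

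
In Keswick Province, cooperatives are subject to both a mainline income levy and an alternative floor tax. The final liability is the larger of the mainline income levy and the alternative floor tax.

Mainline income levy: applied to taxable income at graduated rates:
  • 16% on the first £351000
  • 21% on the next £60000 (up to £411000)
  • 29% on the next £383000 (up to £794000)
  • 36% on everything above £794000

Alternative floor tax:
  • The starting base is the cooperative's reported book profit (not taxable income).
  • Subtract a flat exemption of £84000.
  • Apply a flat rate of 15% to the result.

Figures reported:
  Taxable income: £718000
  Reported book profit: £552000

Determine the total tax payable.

Alternative floor tax:
  Base (reported book profit): £552000
  Less exemption £84000 → base £468000
  £468000 × 15% = £70200

Mainline income levy:
  £351000 × 16% = £56160
  £60000 × 21% = £12600
  £307000 × 29% = £89030
  → £157790

£157790 > £70200, so the mainline income levy governs.

£157790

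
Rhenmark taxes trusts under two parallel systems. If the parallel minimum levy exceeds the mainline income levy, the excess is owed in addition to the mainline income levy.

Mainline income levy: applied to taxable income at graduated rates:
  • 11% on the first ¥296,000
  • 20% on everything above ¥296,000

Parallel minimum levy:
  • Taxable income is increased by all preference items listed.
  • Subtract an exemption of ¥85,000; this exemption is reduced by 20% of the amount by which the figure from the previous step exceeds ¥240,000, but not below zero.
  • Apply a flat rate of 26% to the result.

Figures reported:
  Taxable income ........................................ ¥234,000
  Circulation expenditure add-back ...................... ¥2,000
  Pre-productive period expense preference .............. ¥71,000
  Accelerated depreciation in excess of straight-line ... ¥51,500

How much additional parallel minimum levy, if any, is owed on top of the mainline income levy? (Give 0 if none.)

Parallel minimum levy:
  Adjusted income: ¥234,000 + ¥2,000 + ¥71,000 + ¥51,500 = ¥358,500
  Exemption: ¥85,000 − 20% × (¥358,500 − ¥240,000) = ¥85,000 − ¥23,700 = ¥61,300
  Base: ¥358,500 − ¥61,300 = ¥297,200
  ¥297,200 × 26% = ¥77,272

Mainline income levy:
  ¥234,000 × 11% = ¥25,740

Excess of parallel minimum levy over mainline income levy: ¥77,272 − ¥25,740 = ¥51,532.

¥51,532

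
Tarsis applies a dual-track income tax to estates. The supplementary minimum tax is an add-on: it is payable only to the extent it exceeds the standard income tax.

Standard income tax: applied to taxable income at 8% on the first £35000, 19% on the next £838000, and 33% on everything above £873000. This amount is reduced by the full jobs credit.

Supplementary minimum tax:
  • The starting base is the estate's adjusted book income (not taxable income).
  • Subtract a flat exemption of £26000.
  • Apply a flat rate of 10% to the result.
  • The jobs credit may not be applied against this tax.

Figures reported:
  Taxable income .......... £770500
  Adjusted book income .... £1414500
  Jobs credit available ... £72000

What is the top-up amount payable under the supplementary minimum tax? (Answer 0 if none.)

Supplementary minimum tax:
  Base (adjusted book income): £1414500
  Less exemption £26000 → base £1388500
  £1388500 × 10% = £138850

Standard income tax:
  £35000 × 8% = £2800
  £735500 × 19% = £139745
  → £142545
  Less jobs credit £72000 → £70545

Excess of supplementary minimum tax over standard income tax: £138850 − £70545 = £68305.

£68305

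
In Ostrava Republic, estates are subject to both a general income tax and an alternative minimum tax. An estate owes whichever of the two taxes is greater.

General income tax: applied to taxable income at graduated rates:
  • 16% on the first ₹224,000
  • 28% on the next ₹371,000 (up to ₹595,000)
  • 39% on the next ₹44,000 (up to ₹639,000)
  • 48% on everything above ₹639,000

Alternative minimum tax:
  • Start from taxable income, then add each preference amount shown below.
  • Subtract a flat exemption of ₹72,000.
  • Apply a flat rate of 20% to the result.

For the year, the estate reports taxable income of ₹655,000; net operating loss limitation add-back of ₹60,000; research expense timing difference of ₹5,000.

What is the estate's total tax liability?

General income tax:
  ₹224,000 × 16% = ₹35,840
  ₹371,000 × 28% = ₹103,880
  ₹44,000 × 39% = ₹17,160
  ₹16,000 × 48% = ₹7,680
  → ₹164,560

Alternative minimum tax:
  Adjusted income: ₹655,000 + ₹60,000 + ₹5,000 = ₹720,000
  Less exemption ₹72,000 → base ₹648,000
  ₹648,000 × 20% = ₹129,600

₹164,560 > ₹129,600, so the general income tax governs.

₹164,560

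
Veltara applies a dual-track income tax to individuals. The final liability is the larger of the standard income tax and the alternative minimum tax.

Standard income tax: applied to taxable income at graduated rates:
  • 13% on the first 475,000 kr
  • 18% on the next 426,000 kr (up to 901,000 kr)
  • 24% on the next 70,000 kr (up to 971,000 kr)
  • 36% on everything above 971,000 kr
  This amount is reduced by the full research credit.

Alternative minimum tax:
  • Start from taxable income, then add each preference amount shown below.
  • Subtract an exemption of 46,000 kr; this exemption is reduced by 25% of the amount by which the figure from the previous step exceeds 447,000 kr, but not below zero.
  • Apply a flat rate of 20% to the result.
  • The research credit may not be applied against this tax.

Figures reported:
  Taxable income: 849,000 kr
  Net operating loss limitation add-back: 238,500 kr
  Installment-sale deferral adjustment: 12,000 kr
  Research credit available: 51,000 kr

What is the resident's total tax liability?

Standard income tax:
  475,000 kr × 13% = 61,750 kr
  374,000 kr × 18% = 67,320 kr
  → 129,070 kr
  Less research credit 51,000 kr → 78,070 kr

Alternative minimum tax:
  Adjusted income: 849,000 kr + 238,500 kr + 12,000 kr = 1,099,500 kr
  Exemption: 25% × (1,099,500 kr − 447,000 kr) = 163,125 kr ≥ 46,000 kr, so the exemption is fully phased out
  Base: 1,099,500 kr − 0 kr = 1,099,500 kr
  1,099,500 kr × 20% = 219,900 kr

219,900 kr > 78,070 kr, so the alternative minimum tax is the binding amount.

219,900 kr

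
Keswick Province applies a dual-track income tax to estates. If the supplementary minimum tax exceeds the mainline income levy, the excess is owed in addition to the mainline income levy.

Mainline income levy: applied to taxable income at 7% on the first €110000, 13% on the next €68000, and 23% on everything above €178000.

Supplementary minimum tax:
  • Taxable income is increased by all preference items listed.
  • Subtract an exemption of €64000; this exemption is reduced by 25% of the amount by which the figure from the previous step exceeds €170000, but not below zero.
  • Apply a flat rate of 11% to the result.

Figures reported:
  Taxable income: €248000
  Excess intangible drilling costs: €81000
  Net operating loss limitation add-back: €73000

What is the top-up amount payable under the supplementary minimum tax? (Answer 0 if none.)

Supplementary minimum tax:
  Adjusted income: €248000 + €81000 + €73000 = €402000
  Exemption: €64000 − 25% × (€402000 − €170000) = €64000 − €58000 = €6000
  Base: €402000 − €6000 = €396000
  €396000 × 11% = €43560

Mainline income levy:
  €110000 × 7% = €7700
  €68000 × 13% = €8840
  €70000 × 23% = €16100
  → €32640

Excess of supplementary minimum tax over mainline income levy: €43560 − €32640 = €10920.

€10920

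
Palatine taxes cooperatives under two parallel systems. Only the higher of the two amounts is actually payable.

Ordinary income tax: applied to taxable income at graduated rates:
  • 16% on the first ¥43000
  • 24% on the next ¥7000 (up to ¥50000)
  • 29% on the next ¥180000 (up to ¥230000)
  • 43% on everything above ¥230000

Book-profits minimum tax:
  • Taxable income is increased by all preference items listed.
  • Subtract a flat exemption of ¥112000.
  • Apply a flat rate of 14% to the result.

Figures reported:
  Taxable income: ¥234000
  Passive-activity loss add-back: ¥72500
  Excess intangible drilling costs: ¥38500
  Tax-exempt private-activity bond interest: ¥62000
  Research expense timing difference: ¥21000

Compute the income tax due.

Book-profits minimum tax:
  Adjusted income: ¥234000 + ¥72500 + ¥38500 + ¥62000 + ¥21000 = ¥428000
  Less exemption ¥112000 → base ¥316000
  ¥316000 × 14% = ¥44240

Ordinary income tax:
  ¥43000 × 16% = ¥6880
  ¥7000 × 24% = ¥1680
  ¥180000 × 29% = ¥52200
  ¥4000 × 43% = ¥1720
  → ¥62480

¥62480 > ¥44240, so the ordinary income tax governs.

¥62480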